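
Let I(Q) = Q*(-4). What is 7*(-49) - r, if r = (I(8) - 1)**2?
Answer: -1432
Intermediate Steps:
I(Q) = -4*Q
r = 1089 (r = (-4*8 - 1)**2 = (-32 - 1)**2 = (-33)**2 = 1089)
7*(-49) - r = 7*(-49) - 1*1089 = -343 - 1089 = -1432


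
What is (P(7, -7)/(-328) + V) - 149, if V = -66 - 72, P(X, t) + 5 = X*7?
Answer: -23545/82 ≈ -287.13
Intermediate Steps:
P(X, t) = -5 + 7*X (P(X, t) = -5 + X*7 = -5 + 7*X)
V = -138
(P(7, -7)/(-328) + V) - 149 = ((-5 + 7*7)/(-328) - 138) - 149 = ((-5 + 49)*(-1/328) - 138) - 149 = (44*(-1/328) - 138) - 149 = (-11/82 - 138) - 149 = -11327/82 - 149 = -23545/82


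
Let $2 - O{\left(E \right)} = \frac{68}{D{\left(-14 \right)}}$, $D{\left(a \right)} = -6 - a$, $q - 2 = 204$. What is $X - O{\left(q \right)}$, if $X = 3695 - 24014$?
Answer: $- \frac{40625}{2} \approx -20313.0$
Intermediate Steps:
$q = 206$ ($q = 2 + 204 = 206$)
$X = -20319$ ($X = 3695 - 24014 = -20319$)
$O{\left(E \right)} = - \frac{13}{2}$ ($O{\left(E \right)} = 2 - \frac{68}{-6 - -14} = 2 - \frac{68}{-6 + 14} = 2 - \frac{68}{8} = 2 - 68 \cdot \frac{1}{8} = 2 - \frac{17}{2} = - \frac{13}{2}$)
$X - O{\left(q \right)} = -20319 - - \frac{13}{2} = -20319 + \frac{13}{2} = - \frac{40625}{2}$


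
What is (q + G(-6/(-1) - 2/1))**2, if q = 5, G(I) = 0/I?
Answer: 25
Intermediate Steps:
G(I) = 0
(q + G(-6/(-1) - 2/1))**2 = (5 + 0)**2 = 5**2 = 25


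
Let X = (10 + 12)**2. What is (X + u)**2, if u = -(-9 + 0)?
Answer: 243049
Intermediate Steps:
X = 484 (X = 22**2 = 484)
u = 9 (u = -1*(-9) = 9)
(X + u)**2 = (484 + 9)**2 = 493**2 = 243049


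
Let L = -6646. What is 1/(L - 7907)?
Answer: -1/14553 ≈ -6.8714e-5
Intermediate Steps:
1/(L - 7907) = 1/(-6646 - 7907) = 1/(-14553) = -1/14553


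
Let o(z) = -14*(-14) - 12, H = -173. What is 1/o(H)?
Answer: 1/184 ≈ 0.0054348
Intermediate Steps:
o(z) = 184 (o(z) = 196 - 12 = 184)
1/o(H) = 1/184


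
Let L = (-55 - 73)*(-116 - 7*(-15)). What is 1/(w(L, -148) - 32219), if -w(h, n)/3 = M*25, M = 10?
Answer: -1/32969 ≈ -3.0332e-5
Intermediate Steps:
L = 1408 (L = -128*(-116 + 105) = -128*(-11) = 1408)
w(h, n) = -750 (w(h, n) = -30*25 = -3*250 = -750)
1/(w(L, -148) - 32219) = 1/(-750 - 32219) = 1/(-32969) = -1/32969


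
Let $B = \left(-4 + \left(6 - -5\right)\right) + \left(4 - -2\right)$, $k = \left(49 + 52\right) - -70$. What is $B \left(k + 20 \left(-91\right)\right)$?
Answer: $-21437$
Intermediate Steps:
$k = 171$ ($k = 101 + 70 = 171$)
$B = 13$ ($B = \left(-4 + \left(6 + 5\right)\right) + \left(4 + 2\right) = \left(-4 + 11\right) + 6 = 7 + 6 = 13$)
$B \left(k + 20 \left(-91\right)\right) = 13 \left(171 + 20 \left(-91\right)\right) = 13 \left(171 - 1820\right) = 13 \left(-1649\right) = -21437$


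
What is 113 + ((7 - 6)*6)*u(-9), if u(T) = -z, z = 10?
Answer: 53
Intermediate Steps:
u(T) = -10 (u(T) = -1*10 = -10)
113 + ((7 - 6)*6)*u(-9) = 113 + ((7 - 6)*6)*(-10) = 113 + (1*6)*(-10) = 113 + 6*(-10) = 113 - 60 = 53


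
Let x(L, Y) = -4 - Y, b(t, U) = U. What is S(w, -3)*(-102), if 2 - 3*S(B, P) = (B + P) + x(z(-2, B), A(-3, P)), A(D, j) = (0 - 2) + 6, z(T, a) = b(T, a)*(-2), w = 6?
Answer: -238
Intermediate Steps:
z(T, a) = -2*a (z(T, a) = a*(-2) = -2*a)
A(D, j) = 4 (A(D, j) = -2 + 6 = 4)
S(B, P) = 10/3 - B/3 - P/3 (S(B, P) = 2/3 - ((B + P) + (-4 - 1*4))/3 = 2/3 - ((B + P) + (-4 - 4))/3 = 2/3 - ((B + P) - 8)/3 = 2/3 - (-8 + B + P)/3 = 2/3 + (8/3 - B/3 - P/3) = 10/3 - B/3 - P/3)
S(w, -3)*(-102) = (10/3 - 1/3*6 - 1/3*(-3))*(-102) = (10/3 - 2 + 1)*(-102) = (7/3)*(-102) = -238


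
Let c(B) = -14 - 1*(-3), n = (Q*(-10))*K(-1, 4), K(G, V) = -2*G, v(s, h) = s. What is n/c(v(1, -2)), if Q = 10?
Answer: 200/11 ≈ 18.182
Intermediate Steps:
n = -200 (n = (10*(-10))*(-2*(-1)) = -100*2 = -200)
c(B) = -11 (c(B) = -14 + 3 = -11)
n/c(v(1, -2)) = -200/(-11) = -200*(-1/11) = 200/11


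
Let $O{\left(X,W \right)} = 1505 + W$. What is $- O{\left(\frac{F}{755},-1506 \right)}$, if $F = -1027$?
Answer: $1$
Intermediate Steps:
$- O{\left(\frac{F}{755},-1506 \right)} = - (1505 - 1506) = \left(-1\right) \left(-1\right) = 1$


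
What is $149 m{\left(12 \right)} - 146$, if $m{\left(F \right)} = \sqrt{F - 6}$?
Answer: $-146 + 149 \sqrt{6} \approx 218.97$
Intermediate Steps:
$m{\left(F \right)} = \sqrt{-6 + F}$
$149 m{\left(12 \right)} - 146 = 149 \sqrt{-6 + 12} - 146 = 149 \sqrt{6} - 146 = -146 + 149 \sqrt{6}$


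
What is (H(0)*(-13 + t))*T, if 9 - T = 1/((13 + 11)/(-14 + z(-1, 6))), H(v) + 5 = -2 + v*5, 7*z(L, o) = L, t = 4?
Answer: 4833/8 ≈ 604.13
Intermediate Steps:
z(L, o) = L/7
H(v) = -7 + 5*v (H(v) = -5 + (-2 + v*5) = -5 + (-2 + 5*v) = -7 + 5*v)
T = 537/56 (T = 9 - 1/((13 + 11)/(-14 + (1/7)*(-1))) = 9 - 1/(24/(-14 - 1/7)) = 9 - 1/(24/(-99/7)) = 9 - 1/(24*(-7/99)) = 9 - 1/(-56/33) = 9 - 1*(-33/56) = 9 + 33/56 = 537/56 ≈ 9.5893)
(H(0)*(-13 + t))*T = ((-7 + 5*0)*(-13 + 4))*(537/56) = ((-7 + 0)*(-9))*(537/56) = -7*(-9)*(537/56) = 63*(537/56) = 4833/8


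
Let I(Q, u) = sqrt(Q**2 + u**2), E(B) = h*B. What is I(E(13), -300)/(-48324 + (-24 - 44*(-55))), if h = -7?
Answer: -sqrt(98281)/45928 ≈ -0.0068259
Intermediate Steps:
E(B) = -7*B
I(E(13), -300)/(-48324 + (-24 - 44*(-55))) = sqrt((-7*13)**2 + (-300)**2)/(-48324 + (-24 - 44*(-55))) = sqrt((-91)**2 + 90000)/(-48324 + (-24 + 2420)) = sqrt(8281 + 90000)/(-48324 + 2396) = sqrt(98281)/(-45928) = sqrt(98281)*(-1/45928) = -sqrt(98281)/45928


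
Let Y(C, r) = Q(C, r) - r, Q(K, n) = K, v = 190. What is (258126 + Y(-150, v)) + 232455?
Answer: 490241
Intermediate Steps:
Y(C, r) = C - r
(258126 + Y(-150, v)) + 232455 = (258126 + (-150 - 1*190)) + 232455 = (258126 + (-150 - 190)) + 232455 = (258126 - 340) + 232455 = 257786 + 232455 = 490241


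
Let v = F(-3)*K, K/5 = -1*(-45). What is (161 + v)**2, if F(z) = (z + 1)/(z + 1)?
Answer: 148996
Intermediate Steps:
F(z) = 1 (F(z) = (1 + z)/(1 + z) = 1)
K = 225 (K = 5*(-1*(-45)) = 5*45 = 225)
v = 225 (v = 1*225 = 225)
(161 + v)**2 = (161 + 225)**2 = 386**2 = 148996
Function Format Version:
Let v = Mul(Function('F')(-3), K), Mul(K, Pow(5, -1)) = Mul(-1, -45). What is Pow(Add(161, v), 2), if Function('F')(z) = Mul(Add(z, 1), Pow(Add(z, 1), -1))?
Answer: 148996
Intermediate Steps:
Function('F')(z) = 1 (Function('F')(z) = Mul(Add(1, z), Pow(Add(1, z), -1)) = 1)
K = 225 (K = Mul(5, Mul(-1, -45)) = Mul(5, 45) = 225)
v = 225 (v = Mul(1, 225) = 225)
Pow(Add(161, v), 2) = Pow(Add(161, 225), 2) = Pow(386, 2) = 148996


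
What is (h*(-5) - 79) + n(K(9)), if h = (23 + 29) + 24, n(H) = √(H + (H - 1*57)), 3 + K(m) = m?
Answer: -459 + 3*I*√5 ≈ -459.0 + 6.7082*I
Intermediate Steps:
K(m) = -3 + m
n(H) = √(-57 + 2*H) (n(H) = √(H + (H - 57)) = √(H + (-57 + H)) = √(-57 + 2*H))
h = 76 (h = 52 + 24 = 76)
(h*(-5) - 79) + n(K(9)) = (76*(-5) - 79) + √(-57 + 2*(-3 + 9)) = (-380 - 79) + √(-57 + 2*6) = -459 + √(-57 + 12) = -459 + √(-45) = -459 + 3*I*√5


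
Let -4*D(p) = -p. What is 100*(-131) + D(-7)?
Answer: -52407/4 ≈ -13102.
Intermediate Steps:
D(p) = p/4 (D(p) = -(-1)*p/4 = p/4)
100*(-131) + D(-7) = 100*(-131) + (¼)*(-7) = -13100 - 7/4 = -52407/4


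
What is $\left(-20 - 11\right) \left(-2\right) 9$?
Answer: $558$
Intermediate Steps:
$\left(-20 - 11\right) \left(-2\right) 9 = \left(-31\right) \left(-2\right) 9 = 62 \cdot 9 = 558$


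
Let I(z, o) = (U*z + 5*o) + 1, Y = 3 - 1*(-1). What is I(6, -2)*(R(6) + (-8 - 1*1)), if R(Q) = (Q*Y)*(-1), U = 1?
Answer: 99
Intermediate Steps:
Y = 4 (Y = 3 + 1 = 4)
R(Q) = -4*Q (R(Q) = (Q*4)*(-1) = (4*Q)*(-1) = -4*Q)
I(z, o) = 1 + z + 5*o (I(z, o) = (1*z + 5*o) + 1 = (z + 5*o) + 1 = 1 + z + 5*o)
I(6, -2)*(R(6) + (-8 - 1*1)) = (1 + 6 + 5*(-2))*(-4*6 + (-8 - 1*1)) = (1 + 6 - 10)*(-24 + (-8 - 1)) = -3*(-24 - 9) = -3*(-33) = 99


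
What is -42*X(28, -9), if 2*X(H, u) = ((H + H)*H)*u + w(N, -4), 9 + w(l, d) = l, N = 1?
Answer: 296520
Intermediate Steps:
w(l, d) = -9 + l
X(H, u) = -4 + u*H**2 (X(H, u) = (((H + H)*H)*u + (-9 + 1))/2 = (((2*H)*H)*u - 8)/2 = ((2*H**2)*u - 8)/2 = (2*u*H**2 - 8)/2 = (-8 + 2*u*H**2)/2 = -4 + u*H**2)
-42*X(28, -9) = -42*(-4 - 9*28**2) = -42*(-4 - 9*784) = -42*(-4 - 7056) = -42*(-7060) = 296520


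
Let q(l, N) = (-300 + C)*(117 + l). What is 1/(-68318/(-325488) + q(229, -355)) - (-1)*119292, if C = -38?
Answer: 2270431091980932/19032551153 ≈ 1.1929e+5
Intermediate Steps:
q(l, N) = -39546 - 338*l (q(l, N) = (-300 - 38)*(117 + l) = -338*(117 + l) = -39546 - 338*l)
1/(-68318/(-325488) + q(229, -355)) - (-1)*119292 = 1/(-68318/(-325488) + (-39546 - 338*229)) - (-1)*119292 = 1/(-68318*(-1/325488) + (-39546 - 77402)) - 1*(-119292) = 1/(34159/162744 - 116948) + 119292 = 1/(-19032551153/162744) + 119292 = -162744/19032551153 + 119292 = 2270431091980932/19032551153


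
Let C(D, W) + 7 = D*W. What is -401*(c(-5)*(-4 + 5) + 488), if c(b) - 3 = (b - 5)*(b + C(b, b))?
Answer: -144761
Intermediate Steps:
C(D, W) = -7 + D*W
c(b) = 3 + (-5 + b)*(-7 + b + b²) (c(b) = 3 + (b - 5)*(b + (-7 + b*b)) = 3 + (-5 + b)*(b + (-7 + b²)) = 3 + (-5 + b)*(-7 + b + b²))
-401*(c(-5)*(-4 + 5) + 488) = -401*((38 + (-5)³ - 12*(-5) - 4*(-5)²)*(-4 + 5) + 488) = -401*((38 - 125 + 60 - 4*25)*1 + 488) = -401*((38 - 125 + 60 - 100)*1 + 488) = -401*(-127*1 + 488) = -401*(-127 + 488) = -401*361 = -144761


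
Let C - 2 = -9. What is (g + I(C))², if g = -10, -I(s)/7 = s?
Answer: 1521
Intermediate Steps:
C = -7 (C = 2 - 9 = -7)
I(s) = -7*s
(g + I(C))² = (-10 - 7*(-7))² = (-10 + 49)² = 39² = 1521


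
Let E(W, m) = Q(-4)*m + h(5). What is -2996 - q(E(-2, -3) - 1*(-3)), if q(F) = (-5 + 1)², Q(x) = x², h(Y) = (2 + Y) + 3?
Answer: -3012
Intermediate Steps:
h(Y) = 5 + Y
E(W, m) = 10 + 16*m (E(W, m) = (-4)²*m + (5 + 5) = 16*m + 10 = 10 + 16*m)
q(F) = 16 (q(F) = (-4)² = 16)
-2996 - q(E(-2, -3) - 1*(-3)) = -2996 - 1*16 = -2996 - 16 = -3012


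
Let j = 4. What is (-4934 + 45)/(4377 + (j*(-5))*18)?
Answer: -4889/4017 ≈ -1.2171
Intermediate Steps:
(-4934 + 45)/(4377 + (j*(-5))*18) = (-4934 + 45)/(4377 + (4*(-5))*18) = -4889/(4377 - 20*18) = -4889/(4377 - 360) = -4889/4017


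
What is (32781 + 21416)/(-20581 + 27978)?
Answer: 4169/569 ≈ 7.3269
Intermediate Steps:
(32781 + 21416)/(-20581 + 27978) = 54197/7397 = 54197*(1/7397) = 4169/569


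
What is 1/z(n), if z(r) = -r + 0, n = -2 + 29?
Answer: -1/27 ≈ -0.037037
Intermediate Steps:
n = 27
z(r) = -r
1/z(n) = 1/(-1*27) = 1/(-27) = -1/27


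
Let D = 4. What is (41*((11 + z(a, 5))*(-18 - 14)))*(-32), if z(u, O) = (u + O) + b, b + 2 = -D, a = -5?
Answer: 209920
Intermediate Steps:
b = -6 (b = -2 - 1*4 = -2 - 4 = -6)
z(u, O) = -6 + O + u (z(u, O) = (u + O) - 6 = (O + u) - 6 = -6 + O + u)
(41*((11 + z(a, 5))*(-18 - 14)))*(-32) = (41*((11 + (-6 + 5 - 5))*(-18 - 14)))*(-32) = (41*((11 - 6)*(-32)))*(-32) = (41*(5*(-32)))*(-32) = (41*(-160))*(-32) = -6560*(-32) = 209920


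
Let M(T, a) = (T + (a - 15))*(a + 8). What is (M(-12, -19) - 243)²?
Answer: 69169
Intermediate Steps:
M(T, a) = (8 + a)*(-15 + T + a) (M(T, a) = (T + (-15 + a))*(8 + a) = (-15 + T + a)*(8 + a) = (8 + a)*(-15 + T + a))
(M(-12, -19) - 243)² = ((-120 + (-19)² - 7*(-19) + 8*(-12) - 12*(-19)) - 243)² = ((-120 + 361 + 133 - 96 + 228) - 243)² = (506 - 243)² = 263² = 69169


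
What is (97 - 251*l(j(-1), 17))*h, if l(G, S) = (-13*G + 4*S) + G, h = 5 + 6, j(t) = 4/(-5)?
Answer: -1065933/5 ≈ -2.1319e+5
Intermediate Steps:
j(t) = -⅘ (j(t) = 4*(-⅕) = -⅘)
h = 11
l(G, S) = -12*G + 4*S
(97 - 251*l(j(-1), 17))*h = (97 - 251*(-12*(-⅘) + 4*17))*11 = (97 - 251*(48/5 + 68))*11 = (97 - 251*388/5)*11 = (97 - 97388/5)*11 = -96903/5*11 = -1065933/5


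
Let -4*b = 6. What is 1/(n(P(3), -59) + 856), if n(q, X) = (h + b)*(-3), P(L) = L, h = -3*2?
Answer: 2/1757 ≈ 0.0011383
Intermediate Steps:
h = -6
b = -3/2 (b = -1/4*6 = -3/2 ≈ -1.5000)
n(q, X) = 45/2 (n(q, X) = (-6 - 3/2)*(-3) = -15/2*(-3) = 45/2)
1/(n(P(3), -59) + 856) = 1/(45/2 + 856) = 1/(1757/2) = 2/1757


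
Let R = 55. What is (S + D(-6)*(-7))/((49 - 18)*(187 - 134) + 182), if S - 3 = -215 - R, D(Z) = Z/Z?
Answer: -274/1825 ≈ -0.15014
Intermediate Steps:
D(Z) = 1
S = -267 (S = 3 + (-215 - 1*55) = 3 + (-215 - 55) = 3 - 270 = -267)
(S + D(-6)*(-7))/((49 - 18)*(187 - 134) + 182) = (-267 + 1*(-7))/((49 - 18)*(187 - 134) + 182) = (-267 - 7)/(31*53 + 182) = -274/(1643 + 182) = -274/1825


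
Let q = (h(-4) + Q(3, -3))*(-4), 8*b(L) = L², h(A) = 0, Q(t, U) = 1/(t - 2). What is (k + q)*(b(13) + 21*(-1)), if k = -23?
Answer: -27/8 ≈ -3.3750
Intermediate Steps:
Q(t, U) = 1/(-2 + t)
b(L) = L²/8
q = -4 (q = (0 + 1/(-2 + 3))*(-4) = (0 + 1/1)*(-4) = (0 + 1)*(-4) = 1*(-4) = -4)
(k + q)*(b(13) + 21*(-1)) = (-23 - 4)*((⅛)*13² + 21*(-1)) = -27*((⅛)*169 - 21) = -27*(169/8 - 21) = -27*⅛ = -27/8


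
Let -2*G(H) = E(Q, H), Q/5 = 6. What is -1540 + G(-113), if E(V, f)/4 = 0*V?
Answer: -1540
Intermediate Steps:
Q = 30 (Q = 5*6 = 30)
E(V, f) = 0 (E(V, f) = 4*(0*V) = 4*0 = 0)
G(H) = 0 (G(H) = -1/2*0 = 0)
-1540 + G(-113) = -1540 + 0 = -1540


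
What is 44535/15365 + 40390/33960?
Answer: 42660019/10435908 ≈ 4.0878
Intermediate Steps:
44535/15365 + 40390/33960 = 44535*(1/15365) + 40390*(1/33960) = 8907/3073 + 4039/3396 = 42660019/10435908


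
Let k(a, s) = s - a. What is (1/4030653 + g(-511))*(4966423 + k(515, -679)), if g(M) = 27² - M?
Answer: 24816262808991109/4030653 ≈ 6.1569e+9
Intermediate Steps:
g(M) = 729 - M
(1/4030653 + g(-511))*(4966423 + k(515, -679)) = (1/4030653 + (729 - 1*(-511)))*(4966423 + (-679 - 1*515)) = (1/4030653 + (729 + 511))*(4966423 + (-679 - 515)) = (1/4030653 + 1240)*(4966423 - 1194) = (4998009721/4030653)*4965229 = 24816262808991109/4030653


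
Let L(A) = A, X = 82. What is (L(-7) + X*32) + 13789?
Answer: 16406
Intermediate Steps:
(L(-7) + X*32) + 13789 = (-7 + 82*32) + 13789 = (-7 + 2624) + 13789 = 2617 + 13789 = 16406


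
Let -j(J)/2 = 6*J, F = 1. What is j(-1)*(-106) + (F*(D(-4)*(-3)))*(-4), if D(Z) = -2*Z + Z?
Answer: -1224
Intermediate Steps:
j(J) = -12*J
D(Z) = -Z
j(-1)*(-106) + (F*(D(-4)*(-3)))*(-4) = -12*(-1)*(-106) + (1*(-1*(-4)*(-3)))*(-4) = 12*(-106) + (1*(4*(-3)))*(-4) = -1272 + (1*(-12))*(-4) = -1272 - 12*(-4) = -1272 + 48 = -1224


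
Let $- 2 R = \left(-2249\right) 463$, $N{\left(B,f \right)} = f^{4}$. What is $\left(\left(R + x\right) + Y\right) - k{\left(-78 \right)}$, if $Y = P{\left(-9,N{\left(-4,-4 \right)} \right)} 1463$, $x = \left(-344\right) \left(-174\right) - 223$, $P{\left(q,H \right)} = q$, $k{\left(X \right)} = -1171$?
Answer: $\frac{1136561}{2} \approx 5.6828 \cdot 10^{5}$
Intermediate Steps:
$x = 59633$ ($x = 59856 - 223 = 59633$)
$R = \frac{1041287}{2}$ ($R = - \frac{\left(-2249\right) 463}{2} = \left(- \frac{1}{2}\right) \left(-1041287\right) = \frac{1041287}{2} \approx 5.2064 \cdot 10^{5}$)
$Y = -13167$ ($Y = \left(-9\right) 1463 = -13167$)
$\left(\left(R + x\right) + Y\right) - k{\left(-78 \right)} = \left(\left(\frac{1041287}{2} + 59633\right) - 13167\right) - -1171 = \left(\frac{1160553}{2} - 13167\right) + 1171 = \frac{1134219}{2} + 1171 = \frac{1136561}{2}$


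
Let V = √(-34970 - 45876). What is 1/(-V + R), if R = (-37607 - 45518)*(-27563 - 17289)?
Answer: 1864161250/6950194332003165423 + I*√80846/13900388664006330846 ≈ 2.6822e-10 + 2.0455e-17*I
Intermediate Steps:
V = I*√80846 (V = √(-80846) = I*√80846 ≈ 284.33*I)
R = 3728322500 (R = -83125*(-44852) = 3728322500)
1/(-V + R) = 1/(-I*√80846 + 3728322500) = 1/(3728322500 - I*√80846)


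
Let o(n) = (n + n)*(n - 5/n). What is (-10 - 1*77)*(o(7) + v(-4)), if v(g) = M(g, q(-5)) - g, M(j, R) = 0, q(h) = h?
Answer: -8004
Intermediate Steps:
o(n) = 2*n*(n - 5/n) (o(n) = (2*n)*(n - 5/n) = 2*n*(n - 5/n))
v(g) = -g (v(g) = 0 - g = -g)
(-10 - 1*77)*(o(7) + v(-4)) = (-10 - 1*77)*((-10 + 2*7²) - 1*(-4)) = (-10 - 77)*((-10 + 2*49) + 4) = -87*((-10 + 98) + 4) = -87*(88 + 4) = -87*92 = -8004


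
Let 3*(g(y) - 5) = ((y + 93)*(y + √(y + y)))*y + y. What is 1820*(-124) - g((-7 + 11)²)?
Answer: -704975/3 - 6976*√2/3 ≈ -2.3828e+5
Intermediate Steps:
g(y) = 5 + y/3 + y*(93 + y)*(y + √2*√y)/3 (g(y) = 5 + (((y + 93)*(y + √(y + y)))*y + y)/3 = 5 + (((93 + y)*(y + √(2*y)))*y + y)/3 = 5 + (((93 + y)*(y + √2*√y))*y + y)/3 = 5 + (y*(93 + y)*(y + √2*√y) + y)/3 = 5 + (y + y*(93 + y)*(y + √2*√y))/3 = 5 + (y/3 + y*(93 + y)*(y + √2*√y)/3) = 5 + y/3 + y*(93 + y)*(y + √2*√y)/3)
1820*(-124) - g((-7 + 11)²) = 1820*(-124) - (5 + 31*((-7 + 11)²)² + (-7 + 11)²/3 + ((-7 + 11)²)³/3 + 31*√2*((-7 + 11)²)^(3/2) + √2*((-7 + 11)²)^(5/2)/3) = -225680 - (5 + 31*(4²)² + (⅓)*4² + (4²)³/3 + 31*√2*(4²)^(3/2) + √2*(4²)^(5/2)/3) = -225680 - (5 + 31*16² + (⅓)*16 + (⅓)*16³ + 31*√2*16^(3/2) + √2*16^(5/2)/3) = -225680 - (5 + 31*256 + 16/3 + (⅓)*4096 + 31*√2*64 + (⅓)*√2*1024) = -225680 - (5 + 7936 + 16/3 + 4096/3 + 1984*√2 + 1024*√2/3) = -225680 - (27935/3 + 6976*√2/3) = -225680 + (-27935/3 - 6976*√2/3) = -704975/3 - 6976*√2/3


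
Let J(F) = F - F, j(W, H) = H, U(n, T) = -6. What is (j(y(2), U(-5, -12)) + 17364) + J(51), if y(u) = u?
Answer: 17358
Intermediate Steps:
J(F) = 0
(j(y(2), U(-5, -12)) + 17364) + J(51) = (-6 + 17364) + 0 = 17358 + 0 = 17358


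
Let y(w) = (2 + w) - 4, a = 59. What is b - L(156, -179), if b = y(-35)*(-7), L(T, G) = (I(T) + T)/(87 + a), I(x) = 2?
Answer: 18828/73 ≈ 257.92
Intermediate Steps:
y(w) = -2 + w
L(T, G) = 1/73 + T/146 (L(T, G) = (2 + T)/(87 + 59) = (2 + T)/146 = (2 + T)*(1/146) = 1/73 + T/146)
b = 259 (b = (-2 - 35)*(-7) = -37*(-7) = 259)
b - L(156, -179) = 259 - (1/73 + (1/146)*156) = 259 - (1/73 + 78/73) = 259 - 1*79/73 = 259 - 79/73 = 18828/73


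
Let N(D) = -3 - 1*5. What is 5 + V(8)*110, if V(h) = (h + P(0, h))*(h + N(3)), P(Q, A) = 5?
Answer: 5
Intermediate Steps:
N(D) = -8 (N(D) = -3 - 5 = -8)
V(h) = (-8 + h)*(5 + h) (V(h) = (h + 5)*(h - 8) = (5 + h)*(-8 + h) = (-8 + h)*(5 + h))
5 + V(8)*110 = 5 + (-40 + 8² - 3*8)*110 = 5 + (-40 + 64 - 24)*110 = 5 + 0*110 = 5 + 0 = 5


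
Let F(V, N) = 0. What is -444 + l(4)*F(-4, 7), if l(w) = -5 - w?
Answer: -444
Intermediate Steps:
-444 + l(4)*F(-4, 7) = -444 + (-5 - 1*4)*0 = -444 + (-5 - 4)*0 = -444 - 9*0 = -444 + 0 = -444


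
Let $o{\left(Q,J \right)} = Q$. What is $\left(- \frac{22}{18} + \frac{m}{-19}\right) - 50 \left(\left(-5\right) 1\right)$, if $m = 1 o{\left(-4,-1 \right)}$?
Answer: $\frac{42577}{171} \approx 248.99$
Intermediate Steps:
$m = -4$ ($m = 1 \left(-4\right) = -4$)
$\left(- \frac{22}{18} + \frac{m}{-19}\right) - 50 \left(\left(-5\right) 1\right) = \left(- \frac{22}{18} - \frac{4}{-19}\right) - 50 \left(\left(-5\right) 1\right) = \left(\left(-22\right) \frac{1}{18} - - \frac{4}{19}\right) - -250 = \left(- \frac{11}{9} + \frac{4}{19}\right) + 250 = - \frac{173}{171} + 250 = \frac{42577}{171}$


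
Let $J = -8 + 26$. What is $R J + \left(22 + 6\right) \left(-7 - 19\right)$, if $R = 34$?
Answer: $-116$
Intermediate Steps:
$J = 18$
$R J + \left(22 + 6\right) \left(-7 - 19\right) = 34 \cdot 18 + \left(22 + 6\right) \left(-7 - 19\right) = 612 + 28 \left(-26\right) = 612 - 728 = -116$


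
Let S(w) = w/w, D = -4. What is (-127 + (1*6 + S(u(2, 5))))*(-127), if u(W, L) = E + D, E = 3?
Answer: 15240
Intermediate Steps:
u(W, L) = -1 (u(W, L) = 3 - 4 = -1)
S(w) = 1
(-127 + (1*6 + S(u(2, 5))))*(-127) = (-127 + (1*6 + 1))*(-127) = (-127 + (6 + 1))*(-127) = (-127 + 7)*(-127) = -120*(-127) = 15240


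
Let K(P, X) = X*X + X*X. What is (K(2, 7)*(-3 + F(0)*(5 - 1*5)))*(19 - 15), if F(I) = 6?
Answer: -1176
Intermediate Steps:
K(P, X) = 2*X**2 (K(P, X) = X**2 + X**2 = 2*X**2)
(K(2, 7)*(-3 + F(0)*(5 - 1*5)))*(19 - 15) = ((2*7**2)*(-3 + 6*(5 - 1*5)))*(19 - 15) = ((2*49)*(-3 + 6*(5 - 5)))*4 = (98*(-3 + 6*0))*4 = (98*(-3 + 0))*4 = (98*(-3))*4 = -294*4 = -1176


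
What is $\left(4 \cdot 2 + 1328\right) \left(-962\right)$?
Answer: $-1285232$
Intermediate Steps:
$\left(4 \cdot 2 + 1328\right) \left(-962\right) = \left(8 + 1328\right) \left(-962\right) = 1336 \left(-962\right) = -1285232$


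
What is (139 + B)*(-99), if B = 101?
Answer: -23760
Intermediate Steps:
(139 + B)*(-99) = (139 + 101)*(-99) = 240*(-99) = -23760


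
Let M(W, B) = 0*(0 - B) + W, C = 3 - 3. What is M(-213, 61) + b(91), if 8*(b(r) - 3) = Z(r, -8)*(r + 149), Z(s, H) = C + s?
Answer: 2520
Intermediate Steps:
C = 0
Z(s, H) = s (Z(s, H) = 0 + s = s)
b(r) = 3 + r*(149 + r)/8 (b(r) = 3 + (r*(r + 149))/8 = 3 + (r*(149 + r))/8 = 3 + r*(149 + r)/8)
M(W, B) = W (M(W, B) = 0*(-B) + W = 0 + W = W)
M(-213, 61) + b(91) = -213 + (3 + (⅛)*91² + (149/8)*91) = -213 + (3 + (⅛)*8281 + 13559/8) = -213 + (3 + 8281/8 + 13559/8) = -213 + 2733 = 2520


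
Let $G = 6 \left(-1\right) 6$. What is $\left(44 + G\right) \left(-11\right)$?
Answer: $-88$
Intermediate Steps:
$G = -36$ ($G = \left(-6\right) 6 = -36$)
$\left(44 + G\right) \left(-11\right) = \left(44 - 36\right) \left(-11\right) = 8 \left(-11\right) = -88$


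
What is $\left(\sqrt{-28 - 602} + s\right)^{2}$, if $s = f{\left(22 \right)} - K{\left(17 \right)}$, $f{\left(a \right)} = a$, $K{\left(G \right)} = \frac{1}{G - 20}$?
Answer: $- \frac{1181}{9} + 134 i \sqrt{70} \approx -131.22 + 1121.1 i$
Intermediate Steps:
$K{\left(G \right)} = \frac{1}{-20 + G}$
$s = \frac{67}{3}$ ($s = 22 - \frac{1}{-20 + 17} = 22 - \frac{1}{-3} = 22 - - \frac{1}{3} = 22 + \frac{1}{3} = \frac{67}{3} \approx 22.333$)
$\left(\sqrt{-28 - 602} + s\right)^{2} = \left(\sqrt{-28 - 602} + \frac{67}{3}\right)^{2} = \left(\sqrt{-630} + \frac{67}{3}\right)^{2} = \left(3 i \sqrt{70} + \frac{67}{3}\right)^{2} = \left(\frac{67}{3} + 3 i \sqrt{70}\right)^{2}$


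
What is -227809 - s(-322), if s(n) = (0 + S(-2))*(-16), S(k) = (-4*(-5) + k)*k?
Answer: -228385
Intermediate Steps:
S(k) = k*(20 + k) (S(k) = (20 + k)*k = k*(20 + k))
s(n) = 576 (s(n) = (0 - 2*(20 - 2))*(-16) = (0 - 2*18)*(-16) = (0 - 36)*(-16) = -36*(-16) = 576)
-227809 - s(-322) = -227809 - 1*576 = -227809 - 576 = -228385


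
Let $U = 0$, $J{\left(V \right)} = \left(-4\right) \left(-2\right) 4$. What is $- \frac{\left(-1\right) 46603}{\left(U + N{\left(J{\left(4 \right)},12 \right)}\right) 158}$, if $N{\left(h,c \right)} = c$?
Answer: $\frac{46603}{1896} \approx 24.58$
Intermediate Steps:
$J{\left(V \right)} = 32$ ($J{\left(V \right)} = 8 \cdot 4 = 32$)
$- \frac{\left(-1\right) 46603}{\left(U + N{\left(J{\left(4 \right)},12 \right)}\right) 158} = - \frac{\left(-1\right) 46603}{\left(0 + 12\right) 158} = - \frac{-46603}{12 \cdot 158} = - \frac{-46603}{1896} = \left(-1\right) \left(- \frac{46603}{1896}\right) = \frac{46603}{1896}$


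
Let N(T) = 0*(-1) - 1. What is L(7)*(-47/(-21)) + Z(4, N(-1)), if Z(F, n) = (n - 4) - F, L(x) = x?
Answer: 20/3 ≈ 6.6667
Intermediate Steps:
N(T) = -1 (N(T) = 0 - 1 = -1)
Z(F, n) = -4 + n - F (Z(F, n) = (-4 + n) - F = -4 + n - F)
L(7)*(-47/(-21)) + Z(4, N(-1)) = 7*(-47/(-21)) + (-4 - 1 - 1*4) = 7*(-47*(-1/21)) + (-4 - 1 - 4) = 7*(47/21) - 9 = 47/3 - 9 = 20/3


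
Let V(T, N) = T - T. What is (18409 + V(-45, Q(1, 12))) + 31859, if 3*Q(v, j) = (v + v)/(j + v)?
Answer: 50268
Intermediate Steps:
Q(v, j) = 2*v/(3*(j + v)) (Q(v, j) = ((v + v)/(j + v))/3 = ((2*v)/(j + v))/3 = (2*v/(j + v))/3 = 2*v/(3*(j + v)))
V(T, N) = 0
(18409 + V(-45, Q(1, 12))) + 31859 = (18409 + 0) + 31859 = 18409 + 31859 = 50268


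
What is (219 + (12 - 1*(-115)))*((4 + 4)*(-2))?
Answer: -5536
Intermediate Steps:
(219 + (12 - 1*(-115)))*((4 + 4)*(-2)) = (219 + (12 + 115))*(8*(-2)) = (219 + 127)*(-16) = 346*(-16) = -5536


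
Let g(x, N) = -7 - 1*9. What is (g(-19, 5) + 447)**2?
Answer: 185761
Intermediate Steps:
g(x, N) = -16 (g(x, N) = -7 - 9 = -16)
(g(-19, 5) + 447)**2 = (-16 + 447)**2 = 431**2 = 185761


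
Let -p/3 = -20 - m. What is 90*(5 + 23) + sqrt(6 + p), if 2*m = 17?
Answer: 2520 + sqrt(366)/2 ≈ 2529.6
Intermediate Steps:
m = 17/2 (m = (1/2)*17 = 17/2 ≈ 8.5000)
p = 171/2 (p = -3*(-20 - 1*17/2) = -3*(-20 - 17/2) = -3*(-57/2) = 171/2 ≈ 85.500)
90*(5 + 23) + sqrt(6 + p) = 90*(5 + 23) + sqrt(6 + 171/2) = 90*28 + sqrt(183/2) = 2520 + sqrt(366)/2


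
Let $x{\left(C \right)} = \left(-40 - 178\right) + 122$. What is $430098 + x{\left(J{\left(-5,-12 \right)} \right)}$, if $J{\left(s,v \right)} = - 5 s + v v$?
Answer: $430002$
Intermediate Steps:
$J{\left(s,v \right)} = v^{2} - 5 s$ ($J{\left(s,v \right)} = - 5 s + v^{2} = v^{2} - 5 s$)
$x{\left(C \right)} = -96$ ($x{\left(C \right)} = -218 + 122 = -96$)
$430098 + x{\left(J{\left(-5,-12 \right)} \right)} = 430098 - 96 = 430002$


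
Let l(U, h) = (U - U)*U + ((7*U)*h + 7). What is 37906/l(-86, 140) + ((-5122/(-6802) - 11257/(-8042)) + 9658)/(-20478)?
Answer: -4832982288941119/5244501142897772 ≈ -0.92153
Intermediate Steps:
l(U, h) = 7 + 7*U*h (l(U, h) = 0*U + (7*U*h + 7) = 0 + (7 + 7*U*h) = 7 + 7*U*h)
37906/l(-86, 140) + ((-5122/(-6802) - 11257/(-8042)) + 9658)/(-20478) = 37906/(7 + 7*(-86)*140) + ((-5122/(-6802) - 11257/(-8042)) + 9658)/(-20478) = 37906/(7 - 84280) + ((-5122*(-1/6802) - 11257*(-1/8042)) + 9658)*(-1/20478) = 37906/(-84273) + ((2561/3401 + 11257/8042) + 9658)*(-1/20478) = 37906*(-1/84273) + (58880619/27350842 + 9658)*(-1/20478) = -37906/84273 + (264213312655/27350842)*(-1/20478) = -37906/84273 - 264213312655/560090542476 = -4832982288941119/5244501142897772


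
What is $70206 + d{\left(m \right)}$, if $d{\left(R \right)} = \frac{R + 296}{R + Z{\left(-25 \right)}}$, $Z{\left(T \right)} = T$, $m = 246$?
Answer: $\frac{15516068}{221} \approx 70209.0$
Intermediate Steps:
$d{\left(R \right)} = \frac{296 + R}{-25 + R}$ ($d{\left(R \right)} = \frac{R + 296}{R - 25} = \frac{296 + R}{-25 + R}$)
$70206 + d{\left(m \right)} = 70206 + \frac{296 + 246}{-25 + 246} = 70206 + \frac{1}{221} \cdot 542 = 70206 + \frac{542}{221} = \frac{15516068}{221}$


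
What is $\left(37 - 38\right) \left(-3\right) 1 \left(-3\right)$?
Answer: $-9$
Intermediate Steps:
$\left(37 - 38\right) \left(-3\right) 1 \left(-3\right) = - \left(-3\right) \left(-3\right) = \left(-1\right) 9 = -9$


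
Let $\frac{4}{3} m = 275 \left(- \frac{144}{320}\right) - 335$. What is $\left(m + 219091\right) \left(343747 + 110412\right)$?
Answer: $\frac{1589534246209}{16} \approx 9.9346 \cdot 10^{10}$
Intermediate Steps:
$m = - \frac{5505}{16}$ ($m = \frac{3 \left(275 \left(- \frac{144}{320}\right) - 335\right)}{4} = \frac{3 \left(275 \left(\left(-144\right) \frac{1}{320}\right) - 335\right)}{4} = \frac{3 \left(275 \left(- \frac{9}{20}\right) - 335\right)}{4} = \frac{3 \left(- \frac{495}{4} - 335\right)}{4} = \frac{3}{4} \left(- \frac{1835}{4}\right) = - \frac{5505}{16} \approx -344.06$)
$\left(m + 219091\right) \left(343747 + 110412\right) = \left(- \frac{5505}{16} + 219091\right) \left(343747 + 110412\right) = \frac{3499951}{16} \cdot 454159 = \frac{1589534246209}{16}$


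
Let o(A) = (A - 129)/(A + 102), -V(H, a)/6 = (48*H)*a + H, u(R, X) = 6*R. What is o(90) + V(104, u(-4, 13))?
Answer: 45966323/64 ≈ 7.1822e+5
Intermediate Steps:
V(H, a) = -6*H - 288*H*a (V(H, a) = -6*((48*H)*a + H) = -6*(48*H*a + H) = -6*(H + 48*H*a) = -6*H - 288*H*a)
o(A) = (-129 + A)/(102 + A)
o(90) + V(104, u(-4, 13)) = (-129 + 90)/(102 + 90) - 6*104*(1 + 48*(6*(-4))) = -39/192 - 6*104*(1 + 48*(-24)) = (1/192)*(-39) - 6*104*(1 - 1152) = -13/64 - 6*104*(-1151) = -13/64 + 718224 = 45966323/64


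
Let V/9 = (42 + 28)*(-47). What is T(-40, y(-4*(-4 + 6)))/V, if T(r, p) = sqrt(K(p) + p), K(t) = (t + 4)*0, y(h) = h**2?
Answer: -4/14805 ≈ -0.00027018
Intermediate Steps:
V = -29610 (V = 9*((42 + 28)*(-47)) = 9*(70*(-47)) = 9*(-3290) = -29610)
K(t) = 0 (K(t) = (4 + t)*0 = 0)
T(r, p) = sqrt(p) (T(r, p) = sqrt(0 + p) = sqrt(p))
T(-40, y(-4*(-4 + 6)))/V = sqrt((-4*(-4 + 6))**2)/(-29610) = sqrt((-4*2)**2)*(-1/29610) = sqrt((-8)**2)*(-1/29610) = sqrt(64)*(-1/29610) = 8*(-1/29610) = -4/14805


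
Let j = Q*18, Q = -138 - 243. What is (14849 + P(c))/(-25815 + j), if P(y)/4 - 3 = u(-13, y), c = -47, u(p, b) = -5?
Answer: -4947/10891 ≈ -0.45423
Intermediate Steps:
Q = -381
P(y) = -8 (P(y) = 12 + 4*(-5) = 12 - 20 = -8)
j = -6858 (j = -381*18 = -6858)
(14849 + P(c))/(-25815 + j) = (14849 - 8)/(-25815 - 6858) = 14841/(-32673) = 14841*(-1/32673) = -4947/10891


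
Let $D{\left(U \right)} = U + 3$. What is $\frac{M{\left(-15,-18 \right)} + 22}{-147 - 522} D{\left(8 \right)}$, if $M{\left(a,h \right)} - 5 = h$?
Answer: $- \frac{33}{223} \approx -0.14798$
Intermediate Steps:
$M{\left(a,h \right)} = 5 + h$
$D{\left(U \right)} = 3 + U$
$\frac{M{\left(-15,-18 \right)} + 22}{-147 - 522} D{\left(8 \right)} = \frac{\left(5 - 18\right) + 22}{-147 - 522} \left(3 + 8\right) = \frac{-13 + 22}{-669} \cdot 11 = 9 \left(- \frac{1}{669}\right) 11 = \left(- \frac{3}{223}\right) 11 = - \frac{33}{223}$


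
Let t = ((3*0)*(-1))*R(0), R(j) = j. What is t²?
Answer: 0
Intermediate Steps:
t = 0 (t = ((3*0)*(-1))*0 = (0*(-1))*0 = 0*0 = 0)
t² = 0² = 0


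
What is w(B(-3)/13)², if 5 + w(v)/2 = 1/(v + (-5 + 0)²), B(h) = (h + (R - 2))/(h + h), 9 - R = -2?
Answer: 2582449/26244 ≈ 98.401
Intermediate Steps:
R = 11 (R = 9 - 1*(-2) = 9 + 2 = 11)
B(h) = (9 + h)/(2*h) (B(h) = (h + (11 - 2))/(h + h) = (h + 9)/((2*h)) = (9 + h)*(1/(2*h)) = (9 + h)/(2*h))
w(v) = -10 + 2/(25 + v) (w(v) = -10 + 2/(v + (-5 + 0)²) = -10 + 2/(v + (-5)²) = -10 + 2/(v + 25) = -10 + 2/(25 + v))
w(B(-3)/13)² = (2*(-124 - 5*(½)*(9 - 3)/(-3)/13)/(25 + ((½)*(9 - 3)/(-3))/13))² = (2*(-124 - 5*(½)*(-⅓)*6/13)/(25 + ((½)*(-⅓)*6)*(1/13)))² = (2*(-124 - (-5)/13)/(25 - 1*1/13))² = (2*(-124 - 5*(-1/13))/(25 - 1/13))² = (2*(-124 + 5/13)/(324/13))² = (2*(13/324)*(-1607/13))² = (-1607/162)² = 2582449/26244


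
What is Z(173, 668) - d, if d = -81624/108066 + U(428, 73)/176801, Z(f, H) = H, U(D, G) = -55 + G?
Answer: 2129559234354/3184362811 ≈ 668.75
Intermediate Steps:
d = -2404876606/3184362811 (d = -81624/108066 + (-55 + 73)/176801 = -81624*1/108066 + 18*(1/176801) = -13604/18011 + 18/176801 = -2404876606/3184362811 ≈ -0.75521)
Z(173, 668) - d = 668 - 1*(-2404876606/3184362811) = 668 + 2404876606/3184362811 = 2129559234354/3184362811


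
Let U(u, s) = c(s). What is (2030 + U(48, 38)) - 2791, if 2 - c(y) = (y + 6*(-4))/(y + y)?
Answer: -28849/38 ≈ -759.18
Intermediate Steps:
c(y) = 2 - (-24 + y)/(2*y) (c(y) = 2 - (y + 6*(-4))/(y + y) = 2 - (y - 24)/(2*y) = 2 - (-24 + y)*1/(2*y) = 2 - (-24 + y)/(2*y))
U(u, s) = 3/2 + 12/s
(2030 + U(48, 38)) - 2791 = (2030 + (3/2 + 12/38)) - 2791 = (2030 + (3/2 + 12*(1/38))) - 2791 = (2030 + (3/2 + 6/19)) - 2791 = (2030 + 69/38) - 2791 = 77209/38 - 2791 = -28849/38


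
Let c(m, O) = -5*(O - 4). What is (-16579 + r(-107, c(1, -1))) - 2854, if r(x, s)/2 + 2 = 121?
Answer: -19195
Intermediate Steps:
c(m, O) = 20 - 5*O (c(m, O) = -5*(-4 + O) = 20 - 5*O)
r(x, s) = 238 (r(x, s) = -4 + 2*121 = -4 + 242 = 238)
(-16579 + r(-107, c(1, -1))) - 2854 = (-16579 + 238) - 2854 = -16341 - 2854 = -19195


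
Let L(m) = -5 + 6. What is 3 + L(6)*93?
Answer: 96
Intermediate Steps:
L(m) = 1
3 + L(6)*93 = 3 + 1*93 = 3 + 93 = 96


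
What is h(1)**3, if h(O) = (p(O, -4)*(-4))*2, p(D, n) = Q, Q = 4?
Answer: -32768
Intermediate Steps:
p(D, n) = 4
h(O) = -32 (h(O) = (4*(-4))*2 = -16*2 = -32)
h(1)**3 = (-32)**3 = -32768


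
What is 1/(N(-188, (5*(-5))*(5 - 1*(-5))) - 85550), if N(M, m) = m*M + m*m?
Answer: 1/23950 ≈ 4.1754e-5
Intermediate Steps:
N(M, m) = m² + M*m (N(M, m) = M*m + m² = m² + M*m)
1/(N(-188, (5*(-5))*(5 - 1*(-5))) - 85550) = 1/(((5*(-5))*(5 - 1*(-5)))*(-188 + (5*(-5))*(5 - 1*(-5))) - 85550) = 1/((-25*(5 + 5))*(-188 - 25*(5 + 5)) - 85550) = 1/((-25*10)*(-188 - 25*10) - 85550) = 1/(-250*(-188 - 250) - 85550) = 1/(-250*(-438) - 85550) = 1/(109500 - 85550) = 1/23950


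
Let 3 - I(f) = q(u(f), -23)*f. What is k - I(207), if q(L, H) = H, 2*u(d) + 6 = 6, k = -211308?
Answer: -216072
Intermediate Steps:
u(d) = 0 (u(d) = -3 + (½)*6 = -3 + 3 = 0)
I(f) = 3 + 23*f (I(f) = 3 - (-23)*f = 3 + 23*f)
k - I(207) = -211308 - (3 + 23*207) = -211308 - (3 + 4761) = -211308 - 1*4764 = -211308 - 4764 = -216072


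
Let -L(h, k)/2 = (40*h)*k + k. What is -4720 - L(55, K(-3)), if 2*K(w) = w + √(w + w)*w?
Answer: -11323 - 6603*I*√6 ≈ -11323.0 - 16174.0*I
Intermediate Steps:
K(w) = w/2 + √2*w^(3/2)/2 (K(w) = (w + √(w + w)*w)/2 = (w + √(2*w)*w)/2 = (w + (√2*√w)*w)/2 = (w + √2*w^(3/2))/2 = w/2 + √2*w^(3/2)/2)
L(h, k) = -2*k - 80*h*k (L(h, k) = -2*((40*h)*k + k) = -2*(40*h*k + k) = -2*(k + 40*h*k) = -2*k - 80*h*k)
-4720 - L(55, K(-3)) = -4720 - (-2)*((½)*(-3) + √2*(-3)^(3/2)/2)*(1 + 40*55) = -4720 - (-2)*(-3/2 + √2*(-3*I*√3)/2)*(1 + 2200) = -4720 - (-2)*(-3/2 - 3*I*√6/2)*2201 = -4720 - (6603 + 6603*I*√6) = -4720 + (-6603 - 6603*I*√6) = -11323 - 6603*I*√6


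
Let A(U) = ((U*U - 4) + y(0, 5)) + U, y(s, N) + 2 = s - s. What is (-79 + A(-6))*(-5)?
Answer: 275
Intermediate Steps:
y(s, N) = -2 (y(s, N) = -2 + (s - s) = -2 + 0 = -2)
A(U) = -6 + U + U² (A(U) = ((U*U - 4) - 2) + U = ((U² - 4) - 2) + U = ((-4 + U²) - 2) + U = (-6 + U²) + U = -6 + U + U²)
(-79 + A(-6))*(-5) = (-79 + (-6 - 6 + (-6)²))*(-5) = (-79 + (-6 - 6 + 36))*(-5) = (-79 + 24)*(-5) = -55*(-5) = 275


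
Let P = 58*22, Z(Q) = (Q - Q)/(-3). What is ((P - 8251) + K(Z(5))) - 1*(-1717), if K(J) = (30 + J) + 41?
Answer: -5187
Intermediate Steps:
Z(Q) = 0 (Z(Q) = 0*(-⅓) = 0)
K(J) = 71 + J
P = 1276
((P - 8251) + K(Z(5))) - 1*(-1717) = ((1276 - 8251) + (71 + 0)) - 1*(-1717) = (-6975 + 71) + 1717 = -6904 + 1717 = -5187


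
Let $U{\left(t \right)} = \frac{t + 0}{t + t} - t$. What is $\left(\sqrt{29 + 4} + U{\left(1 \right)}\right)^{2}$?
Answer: $\frac{133}{4} - \sqrt{33} \approx 27.505$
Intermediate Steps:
$U{\left(t \right)} = \frac{1}{2} - t$ ($U{\left(t \right)} = \frac{t}{2 t} - t = t \frac{1}{2 t} - t = \frac{1}{2} - t$)
$\left(\sqrt{29 + 4} + U{\left(1 \right)}\right)^{2} = \left(\sqrt{29 + 4} + \left(\frac{1}{2} - 1\right)\right)^{2} = \left(\sqrt{33} + \left(\frac{1}{2} - 1\right)\right)^{2} = \left(\sqrt{33} - \frac{1}{2}\right)^{2} = \left(- \frac{1}{2} + \sqrt{33}\right)^{2}$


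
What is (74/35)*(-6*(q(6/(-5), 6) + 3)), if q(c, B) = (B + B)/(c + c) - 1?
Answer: 1332/35 ≈ 38.057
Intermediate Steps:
q(c, B) = -1 + B/c (q(c, B) = (2*B)/((2*c)) - 1 = (2*B)*(1/(2*c)) - 1 = B/c - 1 = -1 + B/c)
(74/35)*(-6*(q(6/(-5), 6) + 3)) = (74/35)*(-6*((6 - 6/(-5))/((6/(-5))) + 3)) = (74*(1/35))*(-6*((6 - 6*(-1)/5)/((6*(-1/5))) + 3)) = 74*(-6*((6 - 1*(-6/5))/(-6/5) + 3))/35 = 74*(-6*(-5*(6 + 6/5)/6 + 3))/35 = 74*(-6*(-5/6*36/5 + 3))/35 = 74*(-6*(-6 + 3))/35 = 74*(-6*(-3))/35 = (74/35)*18 = 1332/35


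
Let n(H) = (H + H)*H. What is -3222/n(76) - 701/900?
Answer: -1374719/1299600 ≈ -1.0578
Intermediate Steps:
n(H) = 2*H**2 (n(H) = (2*H)*H = 2*H**2)
-3222/n(76) - 701/900 = -3222/(2*76**2) - 701/900 = -3222/(2*5776) - 701*1/900 = -3222/11552 - 701/900 = -3222*1/11552 - 701/900 = -1611/5776 - 701/900 = -1374719/1299600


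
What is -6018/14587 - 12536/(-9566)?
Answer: 62647222/69769621 ≈ 0.89792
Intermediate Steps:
-6018/14587 - 12536/(-9566) = -6018*1/14587 - 12536*(-1/9566) = -6018/14587 + 6268/4783 = 62647222/69769621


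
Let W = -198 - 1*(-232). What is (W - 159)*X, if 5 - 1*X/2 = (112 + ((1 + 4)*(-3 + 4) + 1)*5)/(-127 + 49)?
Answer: -66500/39 ≈ -1705.1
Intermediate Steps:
W = 34 (W = -198 + 232 = 34)
X = 532/39 (X = 10 - 2*(112 + ((1 + 4)*(-3 + 4) + 1)*5)/(-127 + 49) = 10 - 2*(112 + (5*1 + 1)*5)/(-78) = 10 - 2*(112 + (5 + 1)*5)*(-1)/78 = 10 - 2*(112 + 6*5)*(-1)/78 = 10 - 2*(112 + 30)*(-1)/78 = 10 - 284*(-1)/78 = 10 - 2*(-71/39) = 10 + 142/39 = 532/39 ≈ 13.641)
(W - 159)*X = (34 - 159)*(532/39) = -125*532/39 = -66500/39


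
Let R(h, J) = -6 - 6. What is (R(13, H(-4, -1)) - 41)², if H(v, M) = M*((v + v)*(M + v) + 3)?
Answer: 2809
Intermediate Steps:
H(v, M) = M*(3 + 2*v*(M + v)) (H(v, M) = M*((2*v)*(M + v) + 3) = M*(2*v*(M + v) + 3) = M*(3 + 2*v*(M + v)))
R(h, J) = -12
(R(13, H(-4, -1)) - 41)² = (-12 - 41)² = (-53)² = 2809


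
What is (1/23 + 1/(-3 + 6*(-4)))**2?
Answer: 16/385641 ≈ 4.1489e-5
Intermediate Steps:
(1/23 + 1/(-3 + 6*(-4)))**2 = (1/23 + 1/(-3 - 24))**2 = (1/23 + 1/(-27))**2 = (1/23 - 1/27)**2 = (4/621)**2 = 16/385641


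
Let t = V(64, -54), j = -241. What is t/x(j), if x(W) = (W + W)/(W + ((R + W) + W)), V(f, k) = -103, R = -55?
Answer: -40067/241 ≈ -166.25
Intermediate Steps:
t = -103
x(W) = 2*W/(-55 + 3*W) (x(W) = (W + W)/(W + ((-55 + W) + W)) = (2*W)/(W + (-55 + 2*W)) = (2*W)/(-55 + 3*W) = 2*W/(-55 + 3*W))
t/x(j) = -103/(2*(-241)/(-55 + 3*(-241))) = -103/(2*(-241)/(-55 - 723)) = -103/(2*(-241)/(-778)) = -103/(2*(-241)*(-1/778)) = -103/241/389 = -103*389/241 = -40067/241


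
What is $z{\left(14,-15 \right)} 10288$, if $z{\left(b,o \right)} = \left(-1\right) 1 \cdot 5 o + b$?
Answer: $915632$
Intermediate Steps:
$z{\left(b,o \right)} = b - 5 o$ ($z{\left(b,o \right)} = \left(-1\right) 5 o + b = - 5 o + b = b - 5 o$)
$z{\left(14,-15 \right)} 10288 = \left(14 - -75\right) 10288 = \left(14 + 75\right) 10288 = 89 \cdot 10288 = 915632$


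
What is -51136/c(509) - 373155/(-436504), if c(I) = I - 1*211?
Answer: -11104934177/65039096 ≈ -170.74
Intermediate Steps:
c(I) = -211 + I (c(I) = I - 211 = -211 + I)
-51136/c(509) - 373155/(-436504) = -51136/(-211 + 509) - 373155/(-436504) = -51136/298 - 373155*(-1/436504) = -51136*1/298 + 373155/436504 = -25568/149 + 373155/436504 = -11104934177/65039096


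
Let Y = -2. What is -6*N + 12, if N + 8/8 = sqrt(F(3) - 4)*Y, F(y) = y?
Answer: 18 + 12*I ≈ 18.0 + 12.0*I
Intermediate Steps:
N = -1 - 2*I (N = -1 + sqrt(3 - 4)*(-2) = -1 + sqrt(-1)*(-2) = -1 + I*(-2) = -1 - 2*I ≈ -1.0 - 2.0*I)
-6*N + 12 = -6*(-1 - 2*I) + 12 = (6 + 12*I) + 12 = 18 + 12*I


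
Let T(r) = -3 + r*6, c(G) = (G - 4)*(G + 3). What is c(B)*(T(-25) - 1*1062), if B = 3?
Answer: 7290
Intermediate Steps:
c(G) = (-4 + G)*(3 + G)
T(r) = -3 + 6*r
c(B)*(T(-25) - 1*1062) = (-12 + 3**2 - 1*3)*((-3 + 6*(-25)) - 1*1062) = (-12 + 9 - 3)*((-3 - 150) - 1062) = -6*(-153 - 1062) = -6*(-1215) = 7290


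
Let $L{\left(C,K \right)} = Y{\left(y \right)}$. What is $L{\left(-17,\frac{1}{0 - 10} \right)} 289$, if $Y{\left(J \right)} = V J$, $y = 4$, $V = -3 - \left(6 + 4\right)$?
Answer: $-15028$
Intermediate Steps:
$V = -13$ ($V = -3 - 10 = -13$)
$Y{\left(J \right)} = - 13 J$
$L{\left(C,K \right)} = -52$ ($L{\left(C,K \right)} = \left(-13\right) 4 = -52$)
$L{\left(-17,\frac{1}{0 - 10} \right)} 289 = \left(-52\right) 289 = -15028$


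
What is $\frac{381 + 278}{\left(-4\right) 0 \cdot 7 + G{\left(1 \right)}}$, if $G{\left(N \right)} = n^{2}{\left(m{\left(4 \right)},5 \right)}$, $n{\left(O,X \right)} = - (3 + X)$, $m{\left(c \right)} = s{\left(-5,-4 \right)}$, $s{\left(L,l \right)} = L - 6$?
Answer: $\frac{659}{64} \approx 10.297$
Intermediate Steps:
$s{\left(L,l \right)} = -6 + L$ ($s{\left(L,l \right)} = L - 6 = -6 + L$)
$m{\left(c \right)} = -11$ ($m{\left(c \right)} = -6 - 5 = -11$)
$n{\left(O,X \right)} = -3 - X$
$G{\left(N \right)} = 64$ ($G{\left(N \right)} = \left(-3 - 5\right)^{2} = \left(-8\right)^{2} = 64$)
$\frac{381 + 278}{\left(-4\right) 0 \cdot 7 + G{\left(1 \right)}} = \frac{381 + 278}{\left(-4\right) 0 \cdot 7 + 64} = \frac{659}{0 \cdot 7 + 64} = \frac{659}{0 + 64} = \frac{659}{64}$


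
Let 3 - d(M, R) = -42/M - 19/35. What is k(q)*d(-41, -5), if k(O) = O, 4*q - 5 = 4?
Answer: 16263/2870 ≈ 5.6665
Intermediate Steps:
q = 9/4 (q = 5/4 + (1/4)*4 = 5/4 + 1 = 9/4 ≈ 2.2500)
d(M, R) = 124/35 + 42/M (d(M, R) = 3 - (-42/M - 19/35) = 3 - (-19/35 - 42/M) = 3 + (19/35 + 42/M) = 124/35 + 42/M)
k(q)*d(-41, -5) = 9*(124/35 + 42/(-41))/4 = 9*(124/35 + 42*(-1/41))/4 = 9*(124/35 - 42/41)/4 = (9/4)*(3614/1435) = 16263/2870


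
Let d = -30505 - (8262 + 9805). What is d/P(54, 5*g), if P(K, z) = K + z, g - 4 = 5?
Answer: -48572/99 ≈ -490.63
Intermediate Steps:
g = 9 (g = 4 + 5 = 9)
d = -48572 (d = -30505 - 1*18067 = -30505 - 18067 = -48572)
d/P(54, 5*g) = -48572/(54 + 5*9) = -48572/(54 + 45) = -48572/99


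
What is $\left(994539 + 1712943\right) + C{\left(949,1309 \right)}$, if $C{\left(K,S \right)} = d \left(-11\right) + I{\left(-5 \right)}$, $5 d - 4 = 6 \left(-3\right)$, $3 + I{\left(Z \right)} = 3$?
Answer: $\frac{13537564}{5} \approx 2.7075 \cdot 10^{6}$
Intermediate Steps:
$I{\left(Z \right)} = 0$ ($I{\left(Z \right)} = -3 + 3 = 0$)
$d = - \frac{14}{5}$ ($d = \frac{4}{5} + \frac{6 \left(-3\right)}{5} = \frac{4}{5} + \frac{1}{5} \left(-18\right) = \frac{4}{5} - \frac{18}{5} = - \frac{14}{5} \approx -2.8$)
$C{\left(K,S \right)} = \frac{154}{5}$ ($C{\left(K,S \right)} = \left(- \frac{14}{5}\right) \left(-11\right) + 0 = \frac{154}{5} + 0 = \frac{154}{5}$)
$\left(994539 + 1712943\right) + C{\left(949,1309 \right)} = \left(994539 + 1712943\right) + \frac{154}{5} = 2707482 + \frac{154}{5} = \frac{13537564}{5}$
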